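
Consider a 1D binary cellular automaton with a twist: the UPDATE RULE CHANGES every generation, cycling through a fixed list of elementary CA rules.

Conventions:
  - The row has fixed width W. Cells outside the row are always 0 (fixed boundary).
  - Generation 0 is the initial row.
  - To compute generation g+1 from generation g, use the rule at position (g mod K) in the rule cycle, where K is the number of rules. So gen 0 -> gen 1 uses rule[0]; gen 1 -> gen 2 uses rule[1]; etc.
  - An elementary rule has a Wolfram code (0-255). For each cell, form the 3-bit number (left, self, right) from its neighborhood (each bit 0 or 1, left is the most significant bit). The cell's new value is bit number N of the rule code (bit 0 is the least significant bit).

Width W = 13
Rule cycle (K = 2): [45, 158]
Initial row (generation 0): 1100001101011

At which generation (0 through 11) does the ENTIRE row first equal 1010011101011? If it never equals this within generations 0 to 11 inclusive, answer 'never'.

Gen 0: 1100001101011
Gen 1 (rule 45): 1001101011110
Gen 2 (rule 158): 1111001011101
Gen 3 (rule 45): 1000001110011
Gen 4 (rule 158): 1100011101110
Gen 5 (rule 45): 1001010011000
Gen 6 (rule 158): 1111011110100
Gen 7 (rule 45): 1000110001101
Gen 8 (rule 158): 1101101011001
Gen 9 (rule 45): 1011011110001
Gen 10 (rule 158): 1010011101011
Gen 11 (rule 45): 1110010011110

Answer: 10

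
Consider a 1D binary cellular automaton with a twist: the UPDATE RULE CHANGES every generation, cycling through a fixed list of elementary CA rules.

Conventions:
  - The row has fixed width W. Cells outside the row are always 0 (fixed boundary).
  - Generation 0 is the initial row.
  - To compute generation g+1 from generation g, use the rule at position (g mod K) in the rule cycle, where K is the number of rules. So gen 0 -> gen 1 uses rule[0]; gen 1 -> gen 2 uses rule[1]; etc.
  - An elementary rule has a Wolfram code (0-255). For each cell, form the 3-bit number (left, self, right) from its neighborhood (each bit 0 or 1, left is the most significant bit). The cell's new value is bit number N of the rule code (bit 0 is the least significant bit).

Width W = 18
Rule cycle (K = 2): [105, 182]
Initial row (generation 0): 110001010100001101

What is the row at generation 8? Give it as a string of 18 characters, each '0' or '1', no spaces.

Answer: 110100100100111010

Derivation:
Gen 0: 110001010100001101
Gen 1 (rule 105): 110100101001101110
Gen 2 (rule 182): 001111111110010101
Gen 3 (rule 105): 101000000010001010
Gen 4 (rule 182): 111100000111011111
Gen 5 (rule 105): 100101110101110001
Gen 6 (rule 182): 111110101110101011
Gen 7 (rule 105): 100011011011010111
Gen 8 (rule 182): 110100100100111010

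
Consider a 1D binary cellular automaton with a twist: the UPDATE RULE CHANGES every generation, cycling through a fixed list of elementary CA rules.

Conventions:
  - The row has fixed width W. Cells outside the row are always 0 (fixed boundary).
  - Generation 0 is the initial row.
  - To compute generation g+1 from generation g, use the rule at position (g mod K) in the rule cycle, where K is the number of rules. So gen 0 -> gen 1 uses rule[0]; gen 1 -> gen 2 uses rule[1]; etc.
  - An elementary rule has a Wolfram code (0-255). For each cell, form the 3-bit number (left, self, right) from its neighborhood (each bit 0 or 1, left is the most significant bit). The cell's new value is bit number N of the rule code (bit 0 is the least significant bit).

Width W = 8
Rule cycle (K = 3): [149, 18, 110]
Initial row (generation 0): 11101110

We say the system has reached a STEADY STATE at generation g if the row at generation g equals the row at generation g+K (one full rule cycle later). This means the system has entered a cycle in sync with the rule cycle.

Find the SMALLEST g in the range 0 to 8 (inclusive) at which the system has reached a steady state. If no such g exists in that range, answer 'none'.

Answer: 7

Derivation:
Gen 0: 11101110
Gen 1 (rule 149): 01000101
Gen 2 (rule 18): 10101000
Gen 3 (rule 110): 11111000
Gen 4 (rule 149): 01110111
Gen 5 (rule 18): 10000000
Gen 6 (rule 110): 10000000
Gen 7 (rule 149): 11111111
Gen 8 (rule 18): 00000000
Gen 9 (rule 110): 00000000
Gen 10 (rule 149): 11111111
Gen 11 (rule 18): 00000000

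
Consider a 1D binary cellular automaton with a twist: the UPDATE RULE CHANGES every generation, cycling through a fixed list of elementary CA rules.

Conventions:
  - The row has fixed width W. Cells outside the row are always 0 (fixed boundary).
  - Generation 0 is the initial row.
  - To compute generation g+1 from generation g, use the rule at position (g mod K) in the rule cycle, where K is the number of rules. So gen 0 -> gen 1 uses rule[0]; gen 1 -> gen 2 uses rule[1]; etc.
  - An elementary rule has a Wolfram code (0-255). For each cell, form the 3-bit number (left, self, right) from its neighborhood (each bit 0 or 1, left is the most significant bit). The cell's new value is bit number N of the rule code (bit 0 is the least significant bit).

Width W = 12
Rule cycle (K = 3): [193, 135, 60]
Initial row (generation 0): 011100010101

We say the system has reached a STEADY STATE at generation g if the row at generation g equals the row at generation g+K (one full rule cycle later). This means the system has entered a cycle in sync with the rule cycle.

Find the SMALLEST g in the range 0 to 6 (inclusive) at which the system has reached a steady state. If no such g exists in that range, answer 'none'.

Gen 0: 011100010101
Gen 1 (rule 193): 001101000000
Gen 2 (rule 135): 110001011111
Gen 3 (rule 60): 101001110000
Gen 4 (rule 193): 000000110111
Gen 5 (rule 135): 111111000010
Gen 6 (rule 60): 100000100011
Gen 7 (rule 193): 001110001001
Gen 8 (rule 135): 110100111011
Gen 9 (rule 60): 101110100110

Answer: none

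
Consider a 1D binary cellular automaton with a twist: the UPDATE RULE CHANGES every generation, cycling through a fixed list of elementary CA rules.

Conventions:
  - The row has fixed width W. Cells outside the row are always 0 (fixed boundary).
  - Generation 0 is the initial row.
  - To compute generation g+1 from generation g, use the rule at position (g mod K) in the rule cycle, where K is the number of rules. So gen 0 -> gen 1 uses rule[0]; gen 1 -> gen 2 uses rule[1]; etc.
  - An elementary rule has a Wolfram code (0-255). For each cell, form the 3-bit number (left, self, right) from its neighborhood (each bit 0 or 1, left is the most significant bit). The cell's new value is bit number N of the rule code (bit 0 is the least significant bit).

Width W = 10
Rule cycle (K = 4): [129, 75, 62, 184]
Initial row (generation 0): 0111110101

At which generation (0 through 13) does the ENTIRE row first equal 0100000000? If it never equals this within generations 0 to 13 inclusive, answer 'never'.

Gen 0: 0111110101
Gen 1 (rule 129): 0011100000
Gen 2 (rule 75): 1110101111
Gen 3 (rule 62): 1001111000
Gen 4 (rule 184): 0101110100
Gen 5 (rule 129): 0000100001
Gen 6 (rule 75): 1111001110
Gen 7 (rule 62): 1000111001
Gen 8 (rule 184): 0100110100
Gen 9 (rule 129): 0000000001
Gen 10 (rule 75): 1111111110
Gen 11 (rule 62): 1000000001
Gen 12 (rule 184): 0100000000
Gen 13 (rule 129): 0001111111

Answer: 12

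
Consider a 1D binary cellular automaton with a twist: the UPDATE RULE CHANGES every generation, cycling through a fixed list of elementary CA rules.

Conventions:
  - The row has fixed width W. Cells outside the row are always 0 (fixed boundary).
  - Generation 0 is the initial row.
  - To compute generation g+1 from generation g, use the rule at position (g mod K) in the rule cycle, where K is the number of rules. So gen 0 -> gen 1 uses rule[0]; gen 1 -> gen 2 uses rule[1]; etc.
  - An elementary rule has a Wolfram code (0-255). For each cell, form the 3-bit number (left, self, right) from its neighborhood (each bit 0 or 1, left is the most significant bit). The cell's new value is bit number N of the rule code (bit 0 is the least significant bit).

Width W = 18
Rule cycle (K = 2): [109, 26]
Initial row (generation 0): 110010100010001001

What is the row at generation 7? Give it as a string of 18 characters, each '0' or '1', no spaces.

Gen 0: 110010100010001001
Gen 1 (rule 109): 110011101010101001
Gen 2 (rule 26): 101110000000000110
Gen 3 (rule 109): 111010111111110110
Gen 4 (rule 26): 100000100000000101
Gen 5 (rule 109): 101110101111110111
Gen 6 (rule 26): 001000001000000100
Gen 7 (rule 109): 101011101011110101

Answer: 101011101011110101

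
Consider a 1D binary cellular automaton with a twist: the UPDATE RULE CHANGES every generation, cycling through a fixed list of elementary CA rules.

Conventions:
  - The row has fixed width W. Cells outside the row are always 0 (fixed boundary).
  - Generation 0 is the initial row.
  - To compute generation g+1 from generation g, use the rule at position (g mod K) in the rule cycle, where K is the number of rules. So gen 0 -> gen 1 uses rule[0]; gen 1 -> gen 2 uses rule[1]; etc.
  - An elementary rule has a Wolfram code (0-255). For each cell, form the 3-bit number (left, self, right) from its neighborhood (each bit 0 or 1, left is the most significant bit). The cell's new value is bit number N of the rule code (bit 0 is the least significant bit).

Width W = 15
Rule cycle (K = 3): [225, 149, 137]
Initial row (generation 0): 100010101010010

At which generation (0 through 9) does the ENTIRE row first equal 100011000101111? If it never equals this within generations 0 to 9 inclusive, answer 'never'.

Gen 0: 100010101010010
Gen 1 (rule 225): 001001010100000
Gen 2 (rule 149): 101101010111111
Gen 3 (rule 137): 001000000111110
Gen 4 (rule 225): 100011110011110
Gen 5 (rule 149): 111001101001101
Gen 6 (rule 137): 110001000001000
Gen 7 (rule 225): 010100011100011
Gen 8 (rule 149): 010111001011000
Gen 9 (rule 137): 000110000010011

Answer: never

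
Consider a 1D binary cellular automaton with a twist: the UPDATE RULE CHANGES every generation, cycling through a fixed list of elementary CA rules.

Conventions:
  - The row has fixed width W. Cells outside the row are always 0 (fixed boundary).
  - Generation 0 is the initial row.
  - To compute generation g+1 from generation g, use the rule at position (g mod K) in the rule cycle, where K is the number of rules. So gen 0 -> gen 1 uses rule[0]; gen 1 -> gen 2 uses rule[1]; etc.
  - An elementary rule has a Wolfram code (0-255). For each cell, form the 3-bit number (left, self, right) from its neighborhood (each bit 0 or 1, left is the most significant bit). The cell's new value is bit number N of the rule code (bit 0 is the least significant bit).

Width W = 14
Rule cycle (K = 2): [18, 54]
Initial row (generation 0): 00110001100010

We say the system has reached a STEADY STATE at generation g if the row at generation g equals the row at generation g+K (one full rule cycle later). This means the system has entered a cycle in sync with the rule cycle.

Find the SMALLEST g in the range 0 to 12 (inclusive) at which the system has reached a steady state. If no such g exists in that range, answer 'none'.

Answer: 3

Derivation:
Gen 0: 00110001100010
Gen 1 (rule 18): 01001010010101
Gen 2 (rule 54): 11111111111111
Gen 3 (rule 18): 00000000000000
Gen 4 (rule 54): 00000000000000
Gen 5 (rule 18): 00000000000000
Gen 6 (rule 54): 00000000000000
Gen 7 (rule 18): 00000000000000
Gen 8 (rule 54): 00000000000000
Gen 9 (rule 18): 00000000000000
Gen 10 (rule 54): 00000000000000
Gen 11 (rule 18): 00000000000000
Gen 12 (rule 54): 00000000000000
Gen 13 (rule 18): 00000000000000
Gen 14 (rule 54): 00000000000000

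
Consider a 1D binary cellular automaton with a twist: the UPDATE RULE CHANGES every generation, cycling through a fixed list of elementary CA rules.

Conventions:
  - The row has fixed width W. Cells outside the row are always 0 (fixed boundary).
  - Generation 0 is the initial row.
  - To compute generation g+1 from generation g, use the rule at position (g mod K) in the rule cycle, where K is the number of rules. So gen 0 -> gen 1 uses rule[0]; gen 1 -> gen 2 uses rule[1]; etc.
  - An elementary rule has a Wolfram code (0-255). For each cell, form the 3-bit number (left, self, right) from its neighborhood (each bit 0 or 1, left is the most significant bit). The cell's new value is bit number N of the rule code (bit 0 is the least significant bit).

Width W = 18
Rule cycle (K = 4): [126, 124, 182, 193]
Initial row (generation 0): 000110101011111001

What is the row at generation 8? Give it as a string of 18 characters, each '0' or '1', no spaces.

Gen 0: 000110101011111001
Gen 1 (rule 126): 001111111110001111
Gen 2 (rule 124): 001000000011001001
Gen 3 (rule 182): 011100000100111111
Gen 4 (rule 193): 001101110000011111
Gen 5 (rule 126): 011111011000110001
Gen 6 (rule 124): 010001111100111001
Gen 7 (rule 182): 111010111011010111
Gen 8 (rule 193): 011000011001000011

Answer: 011000011001000011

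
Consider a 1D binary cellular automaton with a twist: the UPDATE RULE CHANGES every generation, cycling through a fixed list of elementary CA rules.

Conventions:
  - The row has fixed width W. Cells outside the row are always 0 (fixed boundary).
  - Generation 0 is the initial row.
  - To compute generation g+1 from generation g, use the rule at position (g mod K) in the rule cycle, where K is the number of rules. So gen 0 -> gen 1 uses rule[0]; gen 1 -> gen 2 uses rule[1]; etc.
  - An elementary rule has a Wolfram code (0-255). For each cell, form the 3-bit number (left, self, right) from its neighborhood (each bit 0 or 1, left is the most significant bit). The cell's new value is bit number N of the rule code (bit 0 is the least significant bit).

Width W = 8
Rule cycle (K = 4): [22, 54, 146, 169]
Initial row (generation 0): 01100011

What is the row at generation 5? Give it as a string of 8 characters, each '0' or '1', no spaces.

Answer: 10000011

Derivation:
Gen 0: 01100011
Gen 1 (rule 22): 10010100
Gen 2 (rule 54): 11111110
Gen 3 (rule 146): 01111101
Gen 4 (rule 169): 01111010
Gen 5 (rule 22): 10000011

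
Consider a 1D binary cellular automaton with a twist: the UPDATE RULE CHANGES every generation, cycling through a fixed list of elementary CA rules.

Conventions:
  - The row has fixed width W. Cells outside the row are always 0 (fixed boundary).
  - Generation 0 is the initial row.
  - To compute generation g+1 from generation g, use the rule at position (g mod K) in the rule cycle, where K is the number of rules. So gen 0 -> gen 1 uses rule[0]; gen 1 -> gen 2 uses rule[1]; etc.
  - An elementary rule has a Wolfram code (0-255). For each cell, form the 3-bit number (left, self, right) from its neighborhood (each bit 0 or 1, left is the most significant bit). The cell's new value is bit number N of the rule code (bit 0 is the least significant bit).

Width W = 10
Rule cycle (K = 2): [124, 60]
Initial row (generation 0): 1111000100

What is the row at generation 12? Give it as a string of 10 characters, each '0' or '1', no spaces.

Gen 0: 1111000100
Gen 1 (rule 124): 1001100110
Gen 2 (rule 60): 1101010101
Gen 3 (rule 124): 1111111111
Gen 4 (rule 60): 1000000000
Gen 5 (rule 124): 1100000000
Gen 6 (rule 60): 1010000000
Gen 7 (rule 124): 1111000000
Gen 8 (rule 60): 1000100000
Gen 9 (rule 124): 1100110000
Gen 10 (rule 60): 1010101000
Gen 11 (rule 124): 1111111100
Gen 12 (rule 60): 1000000010

Answer: 1000000010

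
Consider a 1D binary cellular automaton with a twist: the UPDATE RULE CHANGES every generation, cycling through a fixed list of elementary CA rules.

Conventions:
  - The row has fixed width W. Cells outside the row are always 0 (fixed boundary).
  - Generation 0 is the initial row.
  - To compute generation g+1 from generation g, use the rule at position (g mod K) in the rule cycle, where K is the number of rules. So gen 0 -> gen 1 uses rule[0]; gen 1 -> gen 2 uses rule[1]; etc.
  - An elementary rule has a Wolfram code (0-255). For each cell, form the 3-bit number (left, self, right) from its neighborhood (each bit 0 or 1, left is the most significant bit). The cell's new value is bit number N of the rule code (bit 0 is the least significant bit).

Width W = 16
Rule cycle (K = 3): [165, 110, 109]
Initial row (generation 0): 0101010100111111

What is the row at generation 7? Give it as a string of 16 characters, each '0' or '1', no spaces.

Gen 0: 0101010100111111
Gen 1 (rule 165): 0111111100011110
Gen 2 (rule 110): 1100000100110010
Gen 3 (rule 109): 1101110100110010
Gen 4 (rule 165): 0010101100000010
Gen 5 (rule 110): 0111111100000110
Gen 6 (rule 109): 0100000101110110
Gen 7 (rule 165): 0101110110101000

Answer: 0101110110101000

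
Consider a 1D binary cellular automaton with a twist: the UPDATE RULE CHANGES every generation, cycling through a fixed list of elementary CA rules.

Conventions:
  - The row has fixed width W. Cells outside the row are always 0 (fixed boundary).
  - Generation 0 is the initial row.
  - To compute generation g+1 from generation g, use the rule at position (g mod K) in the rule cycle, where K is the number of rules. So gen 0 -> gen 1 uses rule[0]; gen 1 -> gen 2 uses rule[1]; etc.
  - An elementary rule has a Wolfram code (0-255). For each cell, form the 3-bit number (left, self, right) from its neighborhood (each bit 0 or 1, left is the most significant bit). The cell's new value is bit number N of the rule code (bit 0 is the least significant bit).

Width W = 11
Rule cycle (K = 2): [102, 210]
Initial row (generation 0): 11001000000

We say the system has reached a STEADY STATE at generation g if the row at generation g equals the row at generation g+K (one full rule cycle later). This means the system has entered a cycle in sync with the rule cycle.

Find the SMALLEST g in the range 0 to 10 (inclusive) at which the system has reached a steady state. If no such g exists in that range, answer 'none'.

Gen 0: 11001000000
Gen 1 (rule 102): 01011000000
Gen 2 (rule 210): 10001100000
Gen 3 (rule 102): 10010100000
Gen 4 (rule 210): 01100010000
Gen 5 (rule 102): 10100110000
Gen 6 (rule 210): 00011011000
Gen 7 (rule 102): 00101101000
Gen 8 (rule 210): 01000100100
Gen 9 (rule 102): 11001101100
Gen 10 (rule 210): 01110100110
Gen 11 (rule 102): 10011101010
Gen 12 (rule 210): 01101100001

Answer: none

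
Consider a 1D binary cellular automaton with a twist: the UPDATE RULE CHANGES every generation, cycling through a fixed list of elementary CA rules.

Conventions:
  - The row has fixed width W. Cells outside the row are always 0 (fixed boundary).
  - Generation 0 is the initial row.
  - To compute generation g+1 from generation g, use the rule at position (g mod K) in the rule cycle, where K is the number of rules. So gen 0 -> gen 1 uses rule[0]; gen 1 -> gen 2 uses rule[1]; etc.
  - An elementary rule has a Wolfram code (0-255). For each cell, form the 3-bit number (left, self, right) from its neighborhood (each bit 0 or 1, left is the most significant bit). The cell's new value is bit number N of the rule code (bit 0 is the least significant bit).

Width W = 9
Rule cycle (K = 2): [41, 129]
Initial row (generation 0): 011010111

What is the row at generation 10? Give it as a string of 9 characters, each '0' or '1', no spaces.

Gen 0: 011010111
Gen 1 (rule 41): 010101100
Gen 2 (rule 129): 000000001
Gen 3 (rule 41): 111111100
Gen 4 (rule 129): 011111001
Gen 5 (rule 41): 010000000
Gen 6 (rule 129): 000111111
Gen 7 (rule 41): 110100000
Gen 8 (rule 129): 000001111
Gen 9 (rule 41): 111101000
Gen 10 (rule 129): 011000011

Answer: 011000011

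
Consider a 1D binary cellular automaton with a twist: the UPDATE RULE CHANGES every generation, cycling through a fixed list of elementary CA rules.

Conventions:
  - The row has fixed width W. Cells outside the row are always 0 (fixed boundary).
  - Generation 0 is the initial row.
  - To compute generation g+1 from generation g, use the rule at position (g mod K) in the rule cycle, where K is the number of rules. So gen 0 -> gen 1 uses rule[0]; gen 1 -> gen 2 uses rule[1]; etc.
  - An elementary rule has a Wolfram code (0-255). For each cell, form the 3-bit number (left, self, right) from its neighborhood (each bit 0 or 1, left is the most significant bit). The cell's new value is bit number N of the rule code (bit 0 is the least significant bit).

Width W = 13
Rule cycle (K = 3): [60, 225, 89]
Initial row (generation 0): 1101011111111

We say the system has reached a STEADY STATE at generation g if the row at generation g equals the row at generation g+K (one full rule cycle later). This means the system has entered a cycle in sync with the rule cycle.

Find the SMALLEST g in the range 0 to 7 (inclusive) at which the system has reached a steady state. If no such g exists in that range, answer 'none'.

Answer: none

Derivation:
Gen 0: 1101011111111
Gen 1 (rule 60): 1011110000000
Gen 2 (rule 225): 0101110111111
Gen 3 (rule 89): 0001010100001
Gen 4 (rule 60): 0001111110001
Gen 5 (rule 225): 1100111110100
Gen 6 (rule 89): 1110100010011
Gen 7 (rule 60): 1001110011010
Gen 8 (rule 225): 0000110001100
Gen 9 (rule 89): 1110111101111
Gen 10 (rule 60): 1001100011000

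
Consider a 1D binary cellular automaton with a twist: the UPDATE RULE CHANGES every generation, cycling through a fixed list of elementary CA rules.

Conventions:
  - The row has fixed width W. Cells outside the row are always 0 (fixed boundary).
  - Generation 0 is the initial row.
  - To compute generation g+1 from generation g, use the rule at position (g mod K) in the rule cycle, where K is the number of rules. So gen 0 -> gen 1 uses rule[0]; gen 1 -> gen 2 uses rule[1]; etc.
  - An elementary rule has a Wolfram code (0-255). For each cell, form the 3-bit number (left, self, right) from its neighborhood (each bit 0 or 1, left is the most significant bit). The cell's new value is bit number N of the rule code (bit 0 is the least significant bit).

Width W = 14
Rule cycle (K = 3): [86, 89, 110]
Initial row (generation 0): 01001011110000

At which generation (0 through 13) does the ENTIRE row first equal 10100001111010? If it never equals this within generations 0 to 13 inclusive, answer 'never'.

Answer: never

Derivation:
Gen 0: 01001011110000
Gen 1 (rule 86): 11111000011000
Gen 2 (rule 89): 10001111011111
Gen 3 (rule 110): 10011001110001
Gen 4 (rule 86): 11101110011011
Gen 5 (rule 89): 10101011011011
Gen 6 (rule 110): 11111111111111
Gen 7 (rule 86): 00000000000001
Gen 8 (rule 89): 11111111111100
Gen 9 (rule 110): 10000000000100
Gen 10 (rule 86): 11000000001110
Gen 11 (rule 89): 11111111101011
Gen 12 (rule 110): 10000000111111
Gen 13 (rule 86): 11000001000001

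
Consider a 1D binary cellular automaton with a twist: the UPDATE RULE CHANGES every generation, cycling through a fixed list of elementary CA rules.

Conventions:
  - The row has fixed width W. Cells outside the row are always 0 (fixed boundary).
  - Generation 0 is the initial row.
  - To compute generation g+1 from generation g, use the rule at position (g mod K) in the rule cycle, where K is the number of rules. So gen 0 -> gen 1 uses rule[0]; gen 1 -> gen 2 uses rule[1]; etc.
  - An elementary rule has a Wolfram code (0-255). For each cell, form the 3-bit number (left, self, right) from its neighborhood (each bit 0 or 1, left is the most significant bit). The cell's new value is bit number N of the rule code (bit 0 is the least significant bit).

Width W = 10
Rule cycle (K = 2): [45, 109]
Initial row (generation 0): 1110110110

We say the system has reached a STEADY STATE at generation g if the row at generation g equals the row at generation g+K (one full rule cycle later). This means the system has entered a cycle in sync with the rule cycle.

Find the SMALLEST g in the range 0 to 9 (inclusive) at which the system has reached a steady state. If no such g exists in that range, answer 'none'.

Gen 0: 1110110110
Gen 1 (rule 45): 1001101100
Gen 2 (rule 109): 1001111101
Gen 3 (rule 45): 1001000011
Gen 4 (rule 109): 1001011011
Gen 5 (rule 45): 1001110110
Gen 6 (rule 109): 1001011110
Gen 7 (rule 45): 1001110000
Gen 8 (rule 109): 1001010111
Gen 9 (rule 45): 1001111100
Gen 10 (rule 109): 1001000101
Gen 11 (rule 45): 1001010111

Answer: none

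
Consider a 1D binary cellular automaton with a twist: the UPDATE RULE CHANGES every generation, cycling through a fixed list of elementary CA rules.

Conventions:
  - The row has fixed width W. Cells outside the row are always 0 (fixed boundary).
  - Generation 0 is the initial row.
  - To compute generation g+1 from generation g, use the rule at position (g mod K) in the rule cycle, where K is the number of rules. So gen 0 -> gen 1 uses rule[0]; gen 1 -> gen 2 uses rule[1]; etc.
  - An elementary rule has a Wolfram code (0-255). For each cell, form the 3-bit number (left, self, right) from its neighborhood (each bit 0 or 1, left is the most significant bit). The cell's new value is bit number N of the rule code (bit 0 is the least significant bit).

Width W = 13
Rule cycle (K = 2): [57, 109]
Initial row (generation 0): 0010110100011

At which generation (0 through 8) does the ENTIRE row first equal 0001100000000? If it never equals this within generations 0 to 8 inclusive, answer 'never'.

Gen 0: 0010110100011
Gen 1 (rule 57): 1001101011010
Gen 2 (rule 109): 1001111111110
Gen 3 (rule 57): 0101000000001
Gen 4 (rule 109): 0111011111101
Gen 5 (rule 57): 0100110000010
Gen 6 (rule 109): 0100110111010
Gen 7 (rule 57): 0010101100101
Gen 8 (rule 109): 1011111100111

Answer: never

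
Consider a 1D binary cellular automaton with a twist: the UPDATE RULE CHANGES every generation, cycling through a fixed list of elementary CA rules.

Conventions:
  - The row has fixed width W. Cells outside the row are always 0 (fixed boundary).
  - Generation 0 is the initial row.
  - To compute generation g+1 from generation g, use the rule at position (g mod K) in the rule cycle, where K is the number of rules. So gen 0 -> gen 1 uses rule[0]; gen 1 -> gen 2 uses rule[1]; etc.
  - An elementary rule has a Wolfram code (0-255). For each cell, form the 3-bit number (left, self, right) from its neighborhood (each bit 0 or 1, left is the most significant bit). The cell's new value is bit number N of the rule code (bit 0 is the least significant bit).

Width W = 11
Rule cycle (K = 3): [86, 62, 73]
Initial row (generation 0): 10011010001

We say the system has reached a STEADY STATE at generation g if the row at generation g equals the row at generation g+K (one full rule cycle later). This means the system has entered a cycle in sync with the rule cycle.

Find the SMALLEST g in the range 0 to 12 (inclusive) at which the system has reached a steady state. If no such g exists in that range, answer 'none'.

Answer: none

Derivation:
Gen 0: 10011010001
Gen 1 (rule 86): 11101011011
Gen 2 (rule 62): 10011110110
Gen 3 (rule 73): 00010010110
Gen 4 (rule 86): 00111110011
Gen 5 (rule 62): 01100001110
Gen 6 (rule 73): 01101101010
Gen 7 (rule 86): 10100101011
Gen 8 (rule 62): 11111111110
Gen 9 (rule 73): 10000000010
Gen 10 (rule 86): 11000000111
Gen 11 (rule 62): 10100001100
Gen 12 (rule 73): 00001101101
Gen 13 (rule 86): 00010100101
Gen 14 (rule 62): 00111111111
Gen 15 (rule 73): 10100000001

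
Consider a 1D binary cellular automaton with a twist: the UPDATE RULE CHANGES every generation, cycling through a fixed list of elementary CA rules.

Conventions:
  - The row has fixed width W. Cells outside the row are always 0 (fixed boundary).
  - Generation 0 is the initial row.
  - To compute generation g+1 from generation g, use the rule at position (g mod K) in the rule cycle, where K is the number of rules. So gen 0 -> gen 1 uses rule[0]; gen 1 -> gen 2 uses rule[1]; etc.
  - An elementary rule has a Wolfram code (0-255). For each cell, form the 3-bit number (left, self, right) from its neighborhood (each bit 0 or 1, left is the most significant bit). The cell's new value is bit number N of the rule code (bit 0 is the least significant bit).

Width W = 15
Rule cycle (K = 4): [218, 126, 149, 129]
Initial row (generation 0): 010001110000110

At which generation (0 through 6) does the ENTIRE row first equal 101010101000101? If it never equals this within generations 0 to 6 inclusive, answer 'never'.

Answer: never

Derivation:
Gen 0: 010001110000110
Gen 1 (rule 218): 101011111001111
Gen 2 (rule 126): 111110001111001
Gen 3 (rule 149): 011101100110101
Gen 4 (rule 129): 001000000000000
Gen 5 (rule 218): 010100000000000
Gen 6 (rule 126): 111110000000000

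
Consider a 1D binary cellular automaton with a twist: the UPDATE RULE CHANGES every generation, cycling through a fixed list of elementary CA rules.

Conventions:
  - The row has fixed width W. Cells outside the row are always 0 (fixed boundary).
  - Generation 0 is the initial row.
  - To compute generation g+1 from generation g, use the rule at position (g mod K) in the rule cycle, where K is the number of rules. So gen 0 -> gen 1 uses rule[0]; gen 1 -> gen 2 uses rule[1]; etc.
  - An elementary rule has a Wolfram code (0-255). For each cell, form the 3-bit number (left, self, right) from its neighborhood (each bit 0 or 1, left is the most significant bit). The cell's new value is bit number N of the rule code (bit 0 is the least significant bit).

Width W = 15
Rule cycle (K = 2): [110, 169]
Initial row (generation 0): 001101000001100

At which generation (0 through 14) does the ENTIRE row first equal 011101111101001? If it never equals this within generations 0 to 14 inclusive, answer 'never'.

Answer: 8

Derivation:
Gen 0: 001101000001100
Gen 1 (rule 110): 011111000011100
Gen 2 (rule 169): 011110011011001
Gen 3 (rule 110): 110010111111011
Gen 4 (rule 169): 100001111110110
Gen 5 (rule 110): 100011000011110
Gen 6 (rule 169): 001010011011100
Gen 7 (rule 110): 011110111110100
Gen 8 (rule 169): 011101111101001
Gen 9 (rule 110): 110111000111011
Gen 10 (rule 169): 101110010110110
Gen 11 (rule 110): 111010111111110
Gen 12 (rule 169): 110101111111100
Gen 13 (rule 110): 111111000000100
Gen 14 (rule 169): 111110011110001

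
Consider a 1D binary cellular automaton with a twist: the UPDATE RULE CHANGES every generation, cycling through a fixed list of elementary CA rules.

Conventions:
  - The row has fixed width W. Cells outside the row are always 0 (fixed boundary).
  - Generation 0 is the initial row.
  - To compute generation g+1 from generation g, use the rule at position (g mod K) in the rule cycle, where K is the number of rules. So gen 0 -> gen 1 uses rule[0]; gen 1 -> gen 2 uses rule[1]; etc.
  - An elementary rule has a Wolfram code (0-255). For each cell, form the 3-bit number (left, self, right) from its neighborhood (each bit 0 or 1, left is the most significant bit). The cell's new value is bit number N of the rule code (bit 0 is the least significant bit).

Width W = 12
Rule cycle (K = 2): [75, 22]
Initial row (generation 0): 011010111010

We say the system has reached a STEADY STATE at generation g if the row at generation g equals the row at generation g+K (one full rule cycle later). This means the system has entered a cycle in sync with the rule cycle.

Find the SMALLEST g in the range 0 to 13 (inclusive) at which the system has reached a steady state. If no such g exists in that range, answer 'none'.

Gen 0: 011010111010
Gen 1 (rule 75): 111000101000
Gen 2 (rule 22): 000101101100
Gen 3 (rule 75): 111001101101
Gen 4 (rule 22): 000110000001
Gen 5 (rule 75): 111110111110
Gen 6 (rule 22): 000000000001
Gen 7 (rule 75): 111111111110
Gen 8 (rule 22): 000000000001
Gen 9 (rule 75): 111111111110
Gen 10 (rule 22): 000000000001
Gen 11 (rule 75): 111111111110
Gen 12 (rule 22): 000000000001
Gen 13 (rule 75): 111111111110
Gen 14 (rule 22): 000000000001
Gen 15 (rule 75): 111111111110

Answer: 6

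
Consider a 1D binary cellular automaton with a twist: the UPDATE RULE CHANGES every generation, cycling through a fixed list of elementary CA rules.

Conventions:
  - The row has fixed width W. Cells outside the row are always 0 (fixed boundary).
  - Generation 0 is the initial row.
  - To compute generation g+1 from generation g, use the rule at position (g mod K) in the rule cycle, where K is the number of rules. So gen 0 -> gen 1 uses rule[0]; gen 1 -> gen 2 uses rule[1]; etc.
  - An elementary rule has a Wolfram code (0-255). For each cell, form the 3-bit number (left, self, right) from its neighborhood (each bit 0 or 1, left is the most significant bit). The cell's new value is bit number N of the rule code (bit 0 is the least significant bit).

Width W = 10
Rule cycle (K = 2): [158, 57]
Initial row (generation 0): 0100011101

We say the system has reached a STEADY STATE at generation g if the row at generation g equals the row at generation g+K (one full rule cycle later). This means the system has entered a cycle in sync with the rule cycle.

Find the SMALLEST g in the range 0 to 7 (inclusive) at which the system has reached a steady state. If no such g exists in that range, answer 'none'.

Gen 0: 0100011101
Gen 1 (rule 158): 1110111001
Gen 2 (rule 57): 1001100100
Gen 3 (rule 158): 1111011110
Gen 4 (rule 57): 1000110001
Gen 5 (rule 158): 1101101011
Gen 6 (rule 57): 1011010110
Gen 7 (rule 158): 1010010101
Gen 8 (rule 57): 0101001010
Gen 9 (rule 158): 1101111011

Answer: none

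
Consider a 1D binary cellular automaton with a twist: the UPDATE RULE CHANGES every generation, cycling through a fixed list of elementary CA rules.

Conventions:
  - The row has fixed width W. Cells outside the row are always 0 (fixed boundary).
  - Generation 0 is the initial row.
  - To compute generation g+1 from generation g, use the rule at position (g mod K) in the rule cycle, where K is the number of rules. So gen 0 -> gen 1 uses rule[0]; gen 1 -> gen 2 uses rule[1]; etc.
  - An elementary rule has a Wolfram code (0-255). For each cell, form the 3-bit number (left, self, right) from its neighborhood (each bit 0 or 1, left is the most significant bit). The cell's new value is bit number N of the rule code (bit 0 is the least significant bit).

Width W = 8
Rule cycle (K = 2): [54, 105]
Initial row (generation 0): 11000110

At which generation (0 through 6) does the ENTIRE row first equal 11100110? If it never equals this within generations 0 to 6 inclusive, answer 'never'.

Gen 0: 11000110
Gen 1 (rule 54): 00101001
Gen 2 (rule 105): 10010000
Gen 3 (rule 54): 11111000
Gen 4 (rule 105): 10001011
Gen 5 (rule 54): 11011100
Gen 6 (rule 105): 11110101

Answer: never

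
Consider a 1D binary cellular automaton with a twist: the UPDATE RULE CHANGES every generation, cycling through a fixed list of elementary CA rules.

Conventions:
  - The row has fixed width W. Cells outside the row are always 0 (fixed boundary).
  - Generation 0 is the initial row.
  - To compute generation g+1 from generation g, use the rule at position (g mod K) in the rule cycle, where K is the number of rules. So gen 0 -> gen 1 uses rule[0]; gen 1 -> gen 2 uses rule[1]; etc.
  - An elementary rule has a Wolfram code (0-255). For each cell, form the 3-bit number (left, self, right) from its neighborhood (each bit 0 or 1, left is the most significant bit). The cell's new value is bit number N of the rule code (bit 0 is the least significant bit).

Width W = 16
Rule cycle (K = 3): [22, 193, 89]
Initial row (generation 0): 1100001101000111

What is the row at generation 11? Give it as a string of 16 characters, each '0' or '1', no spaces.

Answer: 1111111000110000

Derivation:
Gen 0: 1100001101000111
Gen 1 (rule 22): 0010010001101000
Gen 2 (rule 193): 1000000100100011
Gen 3 (rule 89): 0111110010011011
Gen 4 (rule 22): 1000001111100000
Gen 5 (rule 193): 0011100111101111
Gen 6 (rule 89): 1010110100101001
Gen 7 (rule 22): 1010000111101111
Gen 8 (rule 193): 0000110011100111
Gen 9 (rule 89): 1110111010110101
Gen 10 (rule 22): 0000000010000101
Gen 11 (rule 193): 1111111000110000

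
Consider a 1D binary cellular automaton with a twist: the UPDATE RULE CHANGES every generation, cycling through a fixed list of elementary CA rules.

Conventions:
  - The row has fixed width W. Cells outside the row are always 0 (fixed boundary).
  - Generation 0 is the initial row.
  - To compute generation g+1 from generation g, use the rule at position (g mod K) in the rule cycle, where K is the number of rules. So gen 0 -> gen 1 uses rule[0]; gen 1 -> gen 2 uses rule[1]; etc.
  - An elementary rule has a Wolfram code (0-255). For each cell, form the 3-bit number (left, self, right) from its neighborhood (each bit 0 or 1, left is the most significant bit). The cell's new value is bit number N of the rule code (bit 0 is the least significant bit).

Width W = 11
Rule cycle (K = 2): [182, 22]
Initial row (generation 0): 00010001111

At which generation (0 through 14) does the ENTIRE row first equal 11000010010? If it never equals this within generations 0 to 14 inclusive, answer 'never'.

Answer: 9

Derivation:
Gen 0: 00010001111
Gen 1 (rule 182): 00111010110
Gen 2 (rule 22): 01000010001
Gen 3 (rule 182): 11100111011
Gen 4 (rule 22): 00011000000
Gen 5 (rule 182): 00100100000
Gen 6 (rule 22): 01111110000
Gen 7 (rule 182): 10111101000
Gen 8 (rule 22): 10000001100
Gen 9 (rule 182): 11000010010
Gen 10 (rule 22): 00100111111
Gen 11 (rule 182): 01111011110
Gen 12 (rule 22): 10000000001
Gen 13 (rule 182): 11000000011
Gen 14 (rule 22): 00100000100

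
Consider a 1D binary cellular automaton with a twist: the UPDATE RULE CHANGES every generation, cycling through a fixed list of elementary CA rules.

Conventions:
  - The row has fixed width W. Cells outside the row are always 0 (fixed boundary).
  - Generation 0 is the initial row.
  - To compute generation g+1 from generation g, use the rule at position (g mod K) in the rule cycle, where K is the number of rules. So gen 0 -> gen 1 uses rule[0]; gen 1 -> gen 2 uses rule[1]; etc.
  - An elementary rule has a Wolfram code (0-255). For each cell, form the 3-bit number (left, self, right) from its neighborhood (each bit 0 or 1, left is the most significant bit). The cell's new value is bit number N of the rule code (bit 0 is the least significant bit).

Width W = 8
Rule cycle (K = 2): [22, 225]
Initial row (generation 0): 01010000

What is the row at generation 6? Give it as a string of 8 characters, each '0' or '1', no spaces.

Gen 0: 01010000
Gen 1 (rule 22): 11011000
Gen 2 (rule 225): 01101011
Gen 3 (rule 22): 10001000
Gen 4 (rule 225): 00100011
Gen 5 (rule 22): 01110100
Gen 6 (rule 225): 00111001

Answer: 00111001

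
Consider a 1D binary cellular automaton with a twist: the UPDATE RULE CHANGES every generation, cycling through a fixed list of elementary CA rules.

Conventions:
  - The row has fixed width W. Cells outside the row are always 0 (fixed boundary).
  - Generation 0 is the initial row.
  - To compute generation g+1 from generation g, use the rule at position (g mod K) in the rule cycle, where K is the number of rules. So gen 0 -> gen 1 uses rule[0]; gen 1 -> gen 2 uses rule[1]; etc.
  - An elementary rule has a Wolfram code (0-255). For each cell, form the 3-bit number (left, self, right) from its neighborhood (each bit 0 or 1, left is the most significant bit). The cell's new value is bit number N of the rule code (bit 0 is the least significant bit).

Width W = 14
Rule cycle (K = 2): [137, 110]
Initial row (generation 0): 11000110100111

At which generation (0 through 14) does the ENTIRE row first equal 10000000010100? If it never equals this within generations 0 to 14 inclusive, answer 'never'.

Answer: never

Derivation:
Gen 0: 11000110100111
Gen 1 (rule 137): 10010100000110
Gen 2 (rule 110): 10111100001110
Gen 3 (rule 137): 00111001101100
Gen 4 (rule 110): 01101011111100
Gen 5 (rule 137): 01000011111001
Gen 6 (rule 110): 11000110001011
Gen 7 (rule 137): 10010100100010
Gen 8 (rule 110): 10111101100110
Gen 9 (rule 137): 00111001000100
Gen 10 (rule 110): 01101011001100
Gen 11 (rule 137): 01000010001001
Gen 12 (rule 110): 11000110011011
Gen 13 (rule 137): 10010100010010
Gen 14 (rule 110): 10111100110110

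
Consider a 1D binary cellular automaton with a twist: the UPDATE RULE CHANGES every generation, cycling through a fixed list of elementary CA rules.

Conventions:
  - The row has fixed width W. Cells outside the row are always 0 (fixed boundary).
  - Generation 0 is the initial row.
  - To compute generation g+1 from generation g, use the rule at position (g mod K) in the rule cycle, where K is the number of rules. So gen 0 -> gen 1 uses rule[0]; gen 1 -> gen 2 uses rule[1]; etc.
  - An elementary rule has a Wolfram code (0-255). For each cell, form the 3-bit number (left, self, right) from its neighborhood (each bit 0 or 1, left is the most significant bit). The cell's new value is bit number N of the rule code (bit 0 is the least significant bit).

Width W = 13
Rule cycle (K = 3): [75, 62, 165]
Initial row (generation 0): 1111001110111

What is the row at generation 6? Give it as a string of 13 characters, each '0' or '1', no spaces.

Answer: 1101101011110

Derivation:
Gen 0: 1111001110111
Gen 1 (rule 75): 1001011010101
Gen 2 (rule 62): 1111110111111
Gen 3 (rule 165): 0111101011110
Gen 4 (rule 75): 1100100010010
Gen 5 (rule 62): 1011110111111
Gen 6 (rule 165): 1101101011110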